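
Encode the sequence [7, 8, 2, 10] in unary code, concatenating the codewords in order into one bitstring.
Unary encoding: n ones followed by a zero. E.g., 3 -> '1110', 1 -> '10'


Encode each number as n ones followed by a terminating 0:
  7 -> 11111110 (8 bits)
  8 -> 111111110 (9 bits)
  2 -> 110 (3 bits)
  10 -> 11111111110 (11 bits)
Total length = 8 + 9 + 3 + 11 = 31 bits.

Unary([7, 8, 2, 10]) = 1111111011111111011011111111110 (31 bits)


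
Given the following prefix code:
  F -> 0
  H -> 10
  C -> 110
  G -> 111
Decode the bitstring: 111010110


Decoding step by step:
Bits 111 -> G
Bits 0 -> F
Bits 10 -> H
Bits 110 -> C


Decoded message: GFHC


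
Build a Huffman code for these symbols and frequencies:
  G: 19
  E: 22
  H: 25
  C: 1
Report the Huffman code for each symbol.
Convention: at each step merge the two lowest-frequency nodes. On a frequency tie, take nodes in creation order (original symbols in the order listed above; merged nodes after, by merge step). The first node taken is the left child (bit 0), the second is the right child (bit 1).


Huffman tree construction:
Step 1: Merge C(1) + G(19) = 20
Step 2: Merge (C+G)(20) + E(22) = 42
Step 3: Merge H(25) + ((C+G)+E)(42) = 67
Read each symbol's code off the tree from the root (left child = 0, right child = 1).

Codes:
  G: 101 (length 3)
  E: 11 (length 2)
  H: 0 (length 1)
  C: 100 (length 3)
Average code length: 129/67 = 1.9254 bits/symbol


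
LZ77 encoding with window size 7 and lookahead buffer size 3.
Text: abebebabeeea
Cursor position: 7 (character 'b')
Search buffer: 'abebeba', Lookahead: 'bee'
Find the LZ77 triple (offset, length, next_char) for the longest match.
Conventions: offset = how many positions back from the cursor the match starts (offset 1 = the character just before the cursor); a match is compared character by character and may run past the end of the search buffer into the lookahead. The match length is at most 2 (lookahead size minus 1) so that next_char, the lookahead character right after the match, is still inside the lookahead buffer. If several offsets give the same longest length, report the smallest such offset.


Try each offset into the search buffer:
  offset=1 (pos 6, char 'a'): match length 0
  offset=2 (pos 5, char 'b'): match length 1
  offset=3 (pos 4, char 'e'): match length 0
  offset=4 (pos 3, char 'b'): match length 2
  offset=5 (pos 2, char 'e'): match length 0
  offset=6 (pos 1, char 'b'): match length 2
  offset=7 (pos 0, char 'a'): match length 0
Longest match has length 2, found at offsets 4, 6; take the smallest, offset 4.
next_char = character at position 7 + 2 = 9 -> 'e'

Best match: offset=4, length=2 (matching 'be' starting at position 3)
LZ77 triple: (4, 2, 'e')


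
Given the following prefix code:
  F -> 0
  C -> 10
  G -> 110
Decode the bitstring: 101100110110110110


Decoding step by step:
Bits 10 -> C
Bits 110 -> G
Bits 0 -> F
Bits 110 -> G
Bits 110 -> G
Bits 110 -> G
Bits 110 -> G


Decoded message: CGFGGGG


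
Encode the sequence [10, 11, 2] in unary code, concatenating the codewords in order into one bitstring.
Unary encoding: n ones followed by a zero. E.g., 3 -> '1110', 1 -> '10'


Encode each number as n ones followed by a terminating 0:
  10 -> 11111111110 (11 bits)
  11 -> 111111111110 (12 bits)
  2 -> 110 (3 bits)
Total length = 11 + 12 + 3 = 26 bits.

Unary([10, 11, 2]) = 11111111110111111111110110 (26 bits)


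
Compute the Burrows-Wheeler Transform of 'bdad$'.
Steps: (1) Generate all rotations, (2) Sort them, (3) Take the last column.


Rotations (sorted):
  0: $bdad -> last char: d
  1: ad$bd -> last char: d
  2: bdad$ -> last char: $
  3: d$bda -> last char: a
  4: dad$b -> last char: b


BWT = dd$ab


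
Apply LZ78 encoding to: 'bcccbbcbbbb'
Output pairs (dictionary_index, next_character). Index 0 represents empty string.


LZ78 encoding steps:
Dictionary: {0: ''}
Step 1: w='' (idx 0), next='b' -> output (0, 'b'), add 'b' as idx 1
Step 2: w='' (idx 0), next='c' -> output (0, 'c'), add 'c' as idx 2
Step 3: w='c' (idx 2), next='c' -> output (2, 'c'), add 'cc' as idx 3
Step 4: w='b' (idx 1), next='b' -> output (1, 'b'), add 'bb' as idx 4
Step 5: w='c' (idx 2), next='b' -> output (2, 'b'), add 'cb' as idx 5
Step 6: w='bb' (idx 4), next='b' -> output (4, 'b'), add 'bbb' as idx 6


Encoded: [(0, 'b'), (0, 'c'), (2, 'c'), (1, 'b'), (2, 'b'), (4, 'b')]


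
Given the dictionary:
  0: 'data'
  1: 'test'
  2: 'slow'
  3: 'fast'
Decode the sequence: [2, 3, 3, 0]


Look up each index in the dictionary:
  2 -> 'slow'
  3 -> 'fast'
  3 -> 'fast'
  0 -> 'data'

Decoded: "slow fast fast data"


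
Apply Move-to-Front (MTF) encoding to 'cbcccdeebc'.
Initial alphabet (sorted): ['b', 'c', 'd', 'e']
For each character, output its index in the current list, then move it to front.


MTF encoding:
'c': index 1 in ['b', 'c', 'd', 'e'] -> ['c', 'b', 'd', 'e']
'b': index 1 in ['c', 'b', 'd', 'e'] -> ['b', 'c', 'd', 'e']
'c': index 1 in ['b', 'c', 'd', 'e'] -> ['c', 'b', 'd', 'e']
'c': index 0 in ['c', 'b', 'd', 'e'] -> ['c', 'b', 'd', 'e']
'c': index 0 in ['c', 'b', 'd', 'e'] -> ['c', 'b', 'd', 'e']
'd': index 2 in ['c', 'b', 'd', 'e'] -> ['d', 'c', 'b', 'e']
'e': index 3 in ['d', 'c', 'b', 'e'] -> ['e', 'd', 'c', 'b']
'e': index 0 in ['e', 'd', 'c', 'b'] -> ['e', 'd', 'c', 'b']
'b': index 3 in ['e', 'd', 'c', 'b'] -> ['b', 'e', 'd', 'c']
'c': index 3 in ['b', 'e', 'd', 'c'] -> ['c', 'b', 'e', 'd']


Output: [1, 1, 1, 0, 0, 2, 3, 0, 3, 3]


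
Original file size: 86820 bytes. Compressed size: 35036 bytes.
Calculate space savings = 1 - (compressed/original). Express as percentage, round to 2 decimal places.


ratio = compressed/original = 35036/86820 = 0.403548
savings = 1 - ratio = 1 - 0.403548 = 0.596452
as a percentage: 0.596452 * 100 = 59.65%

Space savings = 1 - 35036/86820 = 59.65%


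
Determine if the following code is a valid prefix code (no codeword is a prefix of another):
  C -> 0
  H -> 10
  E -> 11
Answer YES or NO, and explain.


Checking each pair (does one codeword prefix another?):
  C='0' vs H='10': no prefix
  C='0' vs E='11': no prefix
  H='10' vs C='0': no prefix
  H='10' vs E='11': no prefix
  E='11' vs C='0': no prefix
  E='11' vs H='10': no prefix
No violation found over all pairs.

YES -- this is a valid prefix code. No codeword is a prefix of any other codeword.


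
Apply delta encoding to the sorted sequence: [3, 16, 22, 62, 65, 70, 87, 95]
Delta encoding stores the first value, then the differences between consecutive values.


First value: 3
Deltas:
  16 - 3 = 13
  22 - 16 = 6
  62 - 22 = 40
  65 - 62 = 3
  70 - 65 = 5
  87 - 70 = 17
  95 - 87 = 8


Delta encoded: [3, 13, 6, 40, 3, 5, 17, 8]


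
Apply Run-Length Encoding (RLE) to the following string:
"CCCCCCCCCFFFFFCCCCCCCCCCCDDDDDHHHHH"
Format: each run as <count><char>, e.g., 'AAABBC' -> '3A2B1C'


Scanning runs left to right:
  i=0: run of 'C' x 9 -> '9C'
  i=9: run of 'F' x 5 -> '5F'
  i=14: run of 'C' x 11 -> '11C'
  i=25: run of 'D' x 5 -> '5D'
  i=30: run of 'H' x 5 -> '5H'

RLE = 9C5F11C5D5H


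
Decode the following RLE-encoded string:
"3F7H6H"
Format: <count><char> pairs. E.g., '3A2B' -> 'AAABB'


Expanding each <count><char> pair:
  3F -> 'FFF'
  7H -> 'HHHHHHH'
  6H -> 'HHHHHH'

Decoded = FFFHHHHHHHHHHHHH


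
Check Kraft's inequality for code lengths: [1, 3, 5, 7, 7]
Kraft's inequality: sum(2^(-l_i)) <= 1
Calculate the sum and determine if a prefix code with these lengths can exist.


Sum = 2^(-1) + 2^(-3) + 2^(-5) + 2^(-7) + 2^(-7)
    = 0.5 + 0.125 + 0.03125 + 0.0078125 + 0.0078125
    = 86/128 = 0.671875
Since 0.671875 <= 1, Kraft's inequality IS satisfied.
A prefix code with these lengths CAN exist.

Kraft sum = 0.671875. Satisfied.


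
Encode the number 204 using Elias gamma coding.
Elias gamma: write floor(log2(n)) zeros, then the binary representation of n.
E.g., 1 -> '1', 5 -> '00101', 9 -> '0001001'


num_bits = floor(log2(204)) + 1 = 8
leading_zeros = num_bits - 1 = 7
binary(204) = 11001100

Elias gamma(204) = '0000000' + '11001100' = 000000011001100 (15 bits)


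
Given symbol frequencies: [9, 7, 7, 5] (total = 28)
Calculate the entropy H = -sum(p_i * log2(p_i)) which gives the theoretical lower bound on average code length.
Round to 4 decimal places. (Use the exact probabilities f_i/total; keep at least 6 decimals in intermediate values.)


Per-symbol terms -p_i * log2(p_i) with p_i = f_i/28:
  p = 9/28 = 0.321429: log2(p) = -1.637430, -p*log2(p) = 0.526317
  p = 7/28 = 0.250000: log2(p) = -2.000000, -p*log2(p) = 0.500000
  p = 7/28 = 0.250000: log2(p) = -2.000000, -p*log2(p) = 0.500000
  p = 5/28 = 0.178571: log2(p) = -2.485427, -p*log2(p) = 0.443826
H = 0.526317 + 0.500000 + 0.500000 + 0.443826 = 1.970143

H = 1.9701 bits/symbol


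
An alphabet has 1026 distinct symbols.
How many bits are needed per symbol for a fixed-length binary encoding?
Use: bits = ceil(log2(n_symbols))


log2(1026) = 10.0028
Bracket: 2^10 = 1024 < 1026 <= 2^11 = 2048
So ceil(log2(1026)) = 11

bits = ceil(log2(1026)) = ceil(10.0028) = 11 bits


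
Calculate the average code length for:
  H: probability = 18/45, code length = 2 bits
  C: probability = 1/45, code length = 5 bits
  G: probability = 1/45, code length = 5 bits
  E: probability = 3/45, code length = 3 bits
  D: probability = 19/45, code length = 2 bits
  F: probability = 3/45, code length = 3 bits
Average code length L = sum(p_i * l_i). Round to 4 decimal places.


Weighted contributions p_i * l_i:
  H: (18/45) * 2 = 36/45
  C: (1/45) * 5 = 5/45
  G: (1/45) * 5 = 5/45
  E: (3/45) * 3 = 9/45
  D: (19/45) * 2 = 38/45
  F: (3/45) * 3 = 9/45
Sum = (36 + 5 + 5 + 9 + 38 + 9)/45 = 102/45

L = 102/45 = 2.2667 bits/symbol


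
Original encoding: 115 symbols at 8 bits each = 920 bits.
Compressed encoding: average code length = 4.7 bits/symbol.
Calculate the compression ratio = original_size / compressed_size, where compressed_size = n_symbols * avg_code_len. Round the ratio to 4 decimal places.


original_size = n_symbols * orig_bits = 115 * 8 = 920 bits
compressed_size = n_symbols * avg_code_len = 115 * 4.7 = 540.5 bits
ratio = original_size / compressed_size = 920 / 540.5 = 1.7021

Compression ratio = 1.7021


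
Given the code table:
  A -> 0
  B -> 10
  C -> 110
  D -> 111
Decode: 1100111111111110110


Decoding:
110 -> C
0 -> A
111 -> D
111 -> D
111 -> D
110 -> C
110 -> C


Result: CADDDCC


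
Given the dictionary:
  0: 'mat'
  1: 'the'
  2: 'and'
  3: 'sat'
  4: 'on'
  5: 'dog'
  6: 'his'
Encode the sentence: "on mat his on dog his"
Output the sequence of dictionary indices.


Look up each word in the dictionary:
  'on' -> 4
  'mat' -> 0
  'his' -> 6
  'on' -> 4
  'dog' -> 5
  'his' -> 6

Encoded: [4, 0, 6, 4, 5, 6]


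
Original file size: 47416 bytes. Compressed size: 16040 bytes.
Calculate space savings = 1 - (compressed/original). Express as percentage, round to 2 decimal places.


ratio = compressed/original = 16040/47416 = 0.338282
savings = 1 - ratio = 1 - 0.338282 = 0.661718
as a percentage: 0.661718 * 100 = 66.17%

Space savings = 1 - 16040/47416 = 66.17%


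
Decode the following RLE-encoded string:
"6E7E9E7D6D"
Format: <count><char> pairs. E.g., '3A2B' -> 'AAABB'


Expanding each <count><char> pair:
  6E -> 'EEEEEE'
  7E -> 'EEEEEEE'
  9E -> 'EEEEEEEEE'
  7D -> 'DDDDDDD'
  6D -> 'DDDDDD'

Decoded = EEEEEEEEEEEEEEEEEEEEEEDDDDDDDDDDDDD


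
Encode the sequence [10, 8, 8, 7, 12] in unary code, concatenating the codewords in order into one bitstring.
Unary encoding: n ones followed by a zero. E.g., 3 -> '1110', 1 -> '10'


Encode each number as n ones followed by a terminating 0:
  10 -> 11111111110 (11 bits)
  8 -> 111111110 (9 bits)
  8 -> 111111110 (9 bits)
  7 -> 11111110 (8 bits)
  12 -> 1111111111110 (13 bits)
Total length = 11 + 9 + 9 + 8 + 13 = 50 bits.

Unary([10, 8, 8, 7, 12]) = 11111111110111111110111111110111111101111111111110 (50 bits)


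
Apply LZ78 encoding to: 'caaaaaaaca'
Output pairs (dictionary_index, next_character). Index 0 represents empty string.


LZ78 encoding steps:
Dictionary: {0: ''}
Step 1: w='' (idx 0), next='c' -> output (0, 'c'), add 'c' as idx 1
Step 2: w='' (idx 0), next='a' -> output (0, 'a'), add 'a' as idx 2
Step 3: w='a' (idx 2), next='a' -> output (2, 'a'), add 'aa' as idx 3
Step 4: w='aa' (idx 3), next='a' -> output (3, 'a'), add 'aaa' as idx 4
Step 5: w='a' (idx 2), next='c' -> output (2, 'c'), add 'ac' as idx 5
Step 6: w='a' (idx 2), end of input -> output (2, '')


Encoded: [(0, 'c'), (0, 'a'), (2, 'a'), (3, 'a'), (2, 'c'), (2, '')]


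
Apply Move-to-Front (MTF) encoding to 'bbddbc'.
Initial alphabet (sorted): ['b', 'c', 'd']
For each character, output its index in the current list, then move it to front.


MTF encoding:
'b': index 0 in ['b', 'c', 'd'] -> ['b', 'c', 'd']
'b': index 0 in ['b', 'c', 'd'] -> ['b', 'c', 'd']
'd': index 2 in ['b', 'c', 'd'] -> ['d', 'b', 'c']
'd': index 0 in ['d', 'b', 'c'] -> ['d', 'b', 'c']
'b': index 1 in ['d', 'b', 'c'] -> ['b', 'd', 'c']
'c': index 2 in ['b', 'd', 'c'] -> ['c', 'b', 'd']


Output: [0, 0, 2, 0, 1, 2]


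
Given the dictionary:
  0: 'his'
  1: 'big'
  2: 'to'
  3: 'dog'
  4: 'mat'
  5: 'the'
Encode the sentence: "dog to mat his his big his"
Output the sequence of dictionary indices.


Look up each word in the dictionary:
  'dog' -> 3
  'to' -> 2
  'mat' -> 4
  'his' -> 0
  'his' -> 0
  'big' -> 1
  'his' -> 0

Encoded: [3, 2, 4, 0, 0, 1, 0]


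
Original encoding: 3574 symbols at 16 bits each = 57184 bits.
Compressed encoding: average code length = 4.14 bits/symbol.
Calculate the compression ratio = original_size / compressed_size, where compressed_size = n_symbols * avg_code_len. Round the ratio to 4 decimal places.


original_size = n_symbols * orig_bits = 3574 * 16 = 57184 bits
compressed_size = n_symbols * avg_code_len = 3574 * 4.14 = 14796.36 bits
ratio = original_size / compressed_size = 57184 / 14796.36 = 3.8647

Compression ratio = 3.8647


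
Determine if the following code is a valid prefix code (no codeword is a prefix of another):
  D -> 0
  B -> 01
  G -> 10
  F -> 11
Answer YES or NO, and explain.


Checking each pair (does one codeword prefix another?):
  D='0' vs B='01': prefix -- VIOLATION

NO -- this is NOT a valid prefix code. D (0) is a prefix of B (01).


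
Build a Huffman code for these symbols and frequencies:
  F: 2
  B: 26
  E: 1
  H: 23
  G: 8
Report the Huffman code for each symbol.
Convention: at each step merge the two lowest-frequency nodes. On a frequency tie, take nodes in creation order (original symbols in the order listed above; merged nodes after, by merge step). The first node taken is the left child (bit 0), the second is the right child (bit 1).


Huffman tree construction:
Step 1: Merge E(1) + F(2) = 3
Step 2: Merge (E+F)(3) + G(8) = 11
Step 3: Merge ((E+F)+G)(11) + H(23) = 34
Step 4: Merge B(26) + (((E+F)+G)+H)(34) = 60
Read each symbol's code off the tree from the root (left child = 0, right child = 1).

Codes:
  F: 1001 (length 4)
  B: 0 (length 1)
  E: 1000 (length 4)
  H: 11 (length 2)
  G: 101 (length 3)
Average code length: 108/60 = 1.8000 bits/symbol


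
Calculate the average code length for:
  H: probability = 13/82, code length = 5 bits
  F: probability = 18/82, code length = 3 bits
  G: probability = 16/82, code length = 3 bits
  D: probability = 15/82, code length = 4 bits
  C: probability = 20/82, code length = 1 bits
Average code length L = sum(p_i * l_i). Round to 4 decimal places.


Weighted contributions p_i * l_i:
  H: (13/82) * 5 = 65/82
  F: (18/82) * 3 = 54/82
  G: (16/82) * 3 = 48/82
  D: (15/82) * 4 = 60/82
  C: (20/82) * 1 = 20/82
Sum = (65 + 54 + 48 + 60 + 20)/82 = 247/82

L = 247/82 = 3.0122 bits/symbol


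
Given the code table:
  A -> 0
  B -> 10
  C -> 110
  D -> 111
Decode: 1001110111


Decoding:
10 -> B
0 -> A
111 -> D
0 -> A
111 -> D


Result: BADAD


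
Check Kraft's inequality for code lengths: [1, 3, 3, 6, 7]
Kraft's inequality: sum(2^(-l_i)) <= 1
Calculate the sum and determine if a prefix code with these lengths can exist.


Sum = 2^(-1) + 2^(-3) + 2^(-3) + 2^(-6) + 2^(-7)
    = 0.5 + 0.125 + 0.125 + 0.015625 + 0.0078125
    = 99/128 = 0.7734375
Since 0.7734375 <= 1, Kraft's inequality IS satisfied.
A prefix code with these lengths CAN exist.

Kraft sum = 0.7734375. Satisfied.


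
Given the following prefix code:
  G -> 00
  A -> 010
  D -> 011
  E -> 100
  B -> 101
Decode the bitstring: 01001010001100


Decoding step by step:
Bits 010 -> A
Bits 010 -> A
Bits 100 -> E
Bits 011 -> D
Bits 00 -> G


Decoded message: AAEDG


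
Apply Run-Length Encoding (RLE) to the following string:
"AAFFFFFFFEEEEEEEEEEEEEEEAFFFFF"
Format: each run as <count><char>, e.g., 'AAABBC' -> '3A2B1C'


Scanning runs left to right:
  i=0: run of 'A' x 2 -> '2A'
  i=2: run of 'F' x 7 -> '7F'
  i=9: run of 'E' x 15 -> '15E'
  i=24: run of 'A' x 1 -> '1A'
  i=25: run of 'F' x 5 -> '5F'

RLE = 2A7F15E1A5F


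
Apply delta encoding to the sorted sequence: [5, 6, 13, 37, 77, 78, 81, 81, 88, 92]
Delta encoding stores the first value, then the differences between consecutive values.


First value: 5
Deltas:
  6 - 5 = 1
  13 - 6 = 7
  37 - 13 = 24
  77 - 37 = 40
  78 - 77 = 1
  81 - 78 = 3
  81 - 81 = 0
  88 - 81 = 7
  92 - 88 = 4


Delta encoded: [5, 1, 7, 24, 40, 1, 3, 0, 7, 4]


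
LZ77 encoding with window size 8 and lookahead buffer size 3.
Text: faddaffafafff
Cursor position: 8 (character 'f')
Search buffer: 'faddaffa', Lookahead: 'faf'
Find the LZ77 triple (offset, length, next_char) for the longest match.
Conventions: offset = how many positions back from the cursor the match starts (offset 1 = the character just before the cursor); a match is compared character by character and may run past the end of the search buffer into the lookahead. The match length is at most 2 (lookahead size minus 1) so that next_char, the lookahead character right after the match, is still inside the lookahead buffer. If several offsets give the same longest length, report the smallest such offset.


Try each offset into the search buffer:
  offset=1 (pos 7, char 'a'): match length 0
  offset=2 (pos 6, char 'f'): match length 2
  offset=3 (pos 5, char 'f'): match length 1
  offset=4 (pos 4, char 'a'): match length 0
  offset=5 (pos 3, char 'd'): match length 0
  offset=6 (pos 2, char 'd'): match length 0
  offset=7 (pos 1, char 'a'): match length 0
  offset=8 (pos 0, char 'f'): match length 2
Longest match has length 2, found at offsets 2, 8; take the smallest, offset 2.
next_char = character at position 8 + 2 = 10 -> 'f'

Best match: offset=2, length=2 (matching 'fa' starting at position 6)
LZ77 triple: (2, 2, 'f')


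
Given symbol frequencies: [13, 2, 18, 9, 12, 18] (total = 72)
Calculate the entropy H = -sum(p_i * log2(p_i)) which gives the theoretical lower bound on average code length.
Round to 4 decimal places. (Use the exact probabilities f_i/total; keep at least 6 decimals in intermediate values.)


Per-symbol terms -p_i * log2(p_i) with p_i = f_i/72:
  p = 13/72 = 0.180556: log2(p) = -2.469485, -p*log2(p) = 0.445879
  p = 2/72 = 0.027778: log2(p) = -5.169925, -p*log2(p) = 0.143609
  p = 18/72 = 0.250000: log2(p) = -2.000000, -p*log2(p) = 0.500000
  p = 9/72 = 0.125000: log2(p) = -3.000000, -p*log2(p) = 0.375000
  p = 12/72 = 0.166667: log2(p) = -2.584963, -p*log2(p) = 0.430827
  p = 18/72 = 0.250000: log2(p) = -2.000000, -p*log2(p) = 0.500000
H = 0.445879 + 0.143609 + 0.500000 + 0.375000 + 0.430827 + 0.500000 = 2.395315

H = 2.3953 bits/symbol


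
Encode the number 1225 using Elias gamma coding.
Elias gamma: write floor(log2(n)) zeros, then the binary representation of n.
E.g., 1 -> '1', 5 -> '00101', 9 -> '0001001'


num_bits = floor(log2(1225)) + 1 = 11
leading_zeros = num_bits - 1 = 10
binary(1225) = 10011001001

Elias gamma(1225) = '0000000000' + '10011001001' = 000000000010011001001 (21 bits)


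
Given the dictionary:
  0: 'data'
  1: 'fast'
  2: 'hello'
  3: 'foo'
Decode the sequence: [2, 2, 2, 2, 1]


Look up each index in the dictionary:
  2 -> 'hello'
  2 -> 'hello'
  2 -> 'hello'
  2 -> 'hello'
  1 -> 'fast'

Decoded: "hello hello hello hello fast"


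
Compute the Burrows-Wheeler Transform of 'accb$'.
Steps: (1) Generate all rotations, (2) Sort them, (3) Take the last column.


Rotations (sorted):
  0: $accb -> last char: b
  1: accb$ -> last char: $
  2: b$acc -> last char: c
  3: cb$ac -> last char: c
  4: ccb$a -> last char: a


BWT = b$cca


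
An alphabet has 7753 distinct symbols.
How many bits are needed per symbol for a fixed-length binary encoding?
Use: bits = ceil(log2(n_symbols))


log2(7753) = 12.9205
Bracket: 2^12 = 4096 < 7753 <= 2^13 = 8192
So ceil(log2(7753)) = 13

bits = ceil(log2(7753)) = ceil(12.9205) = 13 bits


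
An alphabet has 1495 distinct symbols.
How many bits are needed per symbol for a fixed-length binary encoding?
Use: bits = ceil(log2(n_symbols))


log2(1495) = 10.5459
Bracket: 2^10 = 1024 < 1495 <= 2^11 = 2048
So ceil(log2(1495)) = 11

bits = ceil(log2(1495)) = ceil(10.5459) = 11 bits


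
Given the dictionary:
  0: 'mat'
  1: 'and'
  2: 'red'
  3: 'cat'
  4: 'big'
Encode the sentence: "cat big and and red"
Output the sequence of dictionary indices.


Look up each word in the dictionary:
  'cat' -> 3
  'big' -> 4
  'and' -> 1
  'and' -> 1
  'red' -> 2

Encoded: [3, 4, 1, 1, 2]


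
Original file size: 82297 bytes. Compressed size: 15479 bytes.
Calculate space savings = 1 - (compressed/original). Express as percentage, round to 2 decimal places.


ratio = compressed/original = 15479/82297 = 0.188087
savings = 1 - ratio = 1 - 0.188087 = 0.811913
as a percentage: 0.811913 * 100 = 81.19%

Space savings = 1 - 15479/82297 = 81.19%


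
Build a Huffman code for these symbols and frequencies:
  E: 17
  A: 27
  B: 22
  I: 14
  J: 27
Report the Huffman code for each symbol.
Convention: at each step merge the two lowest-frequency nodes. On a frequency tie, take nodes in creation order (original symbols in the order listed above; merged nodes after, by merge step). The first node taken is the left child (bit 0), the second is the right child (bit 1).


Huffman tree construction:
Step 1: Merge I(14) + E(17) = 31
Step 2: Merge B(22) + A(27) = 49
Step 3: Merge J(27) + (I+E)(31) = 58
Step 4: Merge (B+A)(49) + (J+(I+E))(58) = 107
Read each symbol's code off the tree from the root (left child = 0, right child = 1).

Codes:
  E: 111 (length 3)
  A: 01 (length 2)
  B: 00 (length 2)
  I: 110 (length 3)
  J: 10 (length 2)
Average code length: 245/107 = 2.2897 bits/symbol


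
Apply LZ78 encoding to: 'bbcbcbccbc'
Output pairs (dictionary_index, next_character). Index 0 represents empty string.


LZ78 encoding steps:
Dictionary: {0: ''}
Step 1: w='' (idx 0), next='b' -> output (0, 'b'), add 'b' as idx 1
Step 2: w='b' (idx 1), next='c' -> output (1, 'c'), add 'bc' as idx 2
Step 3: w='bc' (idx 2), next='b' -> output (2, 'b'), add 'bcb' as idx 3
Step 4: w='' (idx 0), next='c' -> output (0, 'c'), add 'c' as idx 4
Step 5: w='c' (idx 4), next='b' -> output (4, 'b'), add 'cb' as idx 5
Step 6: w='c' (idx 4), end of input -> output (4, '')


Encoded: [(0, 'b'), (1, 'c'), (2, 'b'), (0, 'c'), (4, 'b'), (4, '')]


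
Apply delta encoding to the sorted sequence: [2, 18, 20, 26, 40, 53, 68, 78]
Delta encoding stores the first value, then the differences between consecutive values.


First value: 2
Deltas:
  18 - 2 = 16
  20 - 18 = 2
  26 - 20 = 6
  40 - 26 = 14
  53 - 40 = 13
  68 - 53 = 15
  78 - 68 = 10


Delta encoded: [2, 16, 2, 6, 14, 13, 15, 10]


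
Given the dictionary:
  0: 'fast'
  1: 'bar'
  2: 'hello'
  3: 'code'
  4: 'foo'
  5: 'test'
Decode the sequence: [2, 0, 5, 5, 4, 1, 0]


Look up each index in the dictionary:
  2 -> 'hello'
  0 -> 'fast'
  5 -> 'test'
  5 -> 'test'
  4 -> 'foo'
  1 -> 'bar'
  0 -> 'fast'

Decoded: "hello fast test test foo bar fast"


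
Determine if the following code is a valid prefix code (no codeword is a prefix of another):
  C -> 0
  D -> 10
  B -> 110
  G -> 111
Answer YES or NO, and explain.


Checking each pair (does one codeword prefix another?):
  C='0' vs D='10': no prefix
  C='0' vs B='110': no prefix
  C='0' vs G='111': no prefix
  D='10' vs C='0': no prefix
  D='10' vs B='110': no prefix
  D='10' vs G='111': no prefix
  B='110' vs C='0': no prefix
  B='110' vs D='10': no prefix
  B='110' vs G='111': no prefix
  G='111' vs C='0': no prefix
  G='111' vs D='10': no prefix
  G='111' vs B='110': no prefix
No violation found over all pairs.

YES -- this is a valid prefix code. No codeword is a prefix of any other codeword.


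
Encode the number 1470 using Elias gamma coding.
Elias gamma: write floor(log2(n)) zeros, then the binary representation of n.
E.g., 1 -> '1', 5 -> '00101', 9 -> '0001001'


num_bits = floor(log2(1470)) + 1 = 11
leading_zeros = num_bits - 1 = 10
binary(1470) = 10110111110

Elias gamma(1470) = '0000000000' + '10110111110' = 000000000010110111110 (21 bits)


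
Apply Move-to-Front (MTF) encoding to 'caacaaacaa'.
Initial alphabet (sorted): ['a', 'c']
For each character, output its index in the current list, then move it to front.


MTF encoding:
'c': index 1 in ['a', 'c'] -> ['c', 'a']
'a': index 1 in ['c', 'a'] -> ['a', 'c']
'a': index 0 in ['a', 'c'] -> ['a', 'c']
'c': index 1 in ['a', 'c'] -> ['c', 'a']
'a': index 1 in ['c', 'a'] -> ['a', 'c']
'a': index 0 in ['a', 'c'] -> ['a', 'c']
'a': index 0 in ['a', 'c'] -> ['a', 'c']
'c': index 1 in ['a', 'c'] -> ['c', 'a']
'a': index 1 in ['c', 'a'] -> ['a', 'c']
'a': index 0 in ['a', 'c'] -> ['a', 'c']


Output: [1, 1, 0, 1, 1, 0, 0, 1, 1, 0]


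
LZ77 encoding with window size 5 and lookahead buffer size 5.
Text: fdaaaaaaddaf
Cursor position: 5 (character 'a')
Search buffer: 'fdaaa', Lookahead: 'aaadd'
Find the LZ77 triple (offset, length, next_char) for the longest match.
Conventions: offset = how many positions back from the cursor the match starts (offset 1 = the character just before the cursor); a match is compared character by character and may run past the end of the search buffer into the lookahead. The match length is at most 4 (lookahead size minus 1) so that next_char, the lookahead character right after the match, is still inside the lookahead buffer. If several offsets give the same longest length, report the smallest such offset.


Try each offset into the search buffer:
  offset=1 (pos 4, char 'a'): match length 3
  offset=2 (pos 3, char 'a'): match length 3
  offset=3 (pos 2, char 'a'): match length 3
  offset=4 (pos 1, char 'd'): match length 0
  offset=5 (pos 0, char 'f'): match length 0
Longest match has length 3, found at offsets 1, 2, 3; take the smallest, offset 1.
next_char = character at position 5 + 3 = 8 -> 'd'

Best match: offset=1, length=3 (matching 'aaa' starting at position 4)
LZ77 triple: (1, 3, 'd')


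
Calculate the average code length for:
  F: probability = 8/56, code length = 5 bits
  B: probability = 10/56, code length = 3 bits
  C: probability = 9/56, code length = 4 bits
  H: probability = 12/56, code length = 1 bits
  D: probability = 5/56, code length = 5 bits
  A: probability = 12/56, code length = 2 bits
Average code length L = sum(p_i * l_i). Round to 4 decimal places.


Weighted contributions p_i * l_i:
  F: (8/56) * 5 = 40/56
  B: (10/56) * 3 = 30/56
  C: (9/56) * 4 = 36/56
  H: (12/56) * 1 = 12/56
  D: (5/56) * 5 = 25/56
  A: (12/56) * 2 = 24/56
Sum = (40 + 30 + 36 + 12 + 25 + 24)/56 = 167/56

L = 167/56 = 2.9821 bits/symbol


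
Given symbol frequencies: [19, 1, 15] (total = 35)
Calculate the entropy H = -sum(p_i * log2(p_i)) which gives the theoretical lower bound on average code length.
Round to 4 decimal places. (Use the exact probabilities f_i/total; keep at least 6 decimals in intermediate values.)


Per-symbol terms -p_i * log2(p_i) with p_i = f_i/35:
  p = 19/35 = 0.542857: log2(p) = -0.881356, -p*log2(p) = 0.478450
  p = 1/35 = 0.028571: log2(p) = -5.129283, -p*log2(p) = 0.146551
  p = 15/35 = 0.428571: log2(p) = -1.222392, -p*log2(p) = 0.523882
H = 0.478450 + 0.146551 + 0.523882 = 1.148883

H = 1.1489 bits/symbol


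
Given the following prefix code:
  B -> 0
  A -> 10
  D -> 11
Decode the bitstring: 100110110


Decoding step by step:
Bits 10 -> A
Bits 0 -> B
Bits 11 -> D
Bits 0 -> B
Bits 11 -> D
Bits 0 -> B


Decoded message: ABDBDB


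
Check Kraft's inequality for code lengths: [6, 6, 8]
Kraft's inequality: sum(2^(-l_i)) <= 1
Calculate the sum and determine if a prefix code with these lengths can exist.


Sum = 2^(-6) + 2^(-6) + 2^(-8)
    = 0.015625 + 0.015625 + 0.00390625
    = 9/256 = 0.03515625
Since 0.03515625 <= 1, Kraft's inequality IS satisfied.
A prefix code with these lengths CAN exist.

Kraft sum = 0.03515625. Satisfied.


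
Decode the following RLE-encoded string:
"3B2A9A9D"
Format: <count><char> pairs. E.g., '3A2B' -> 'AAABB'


Expanding each <count><char> pair:
  3B -> 'BBB'
  2A -> 'AA'
  9A -> 'AAAAAAAAA'
  9D -> 'DDDDDDDDD'

Decoded = BBBAAAAAAAAAAADDDDDDDDD


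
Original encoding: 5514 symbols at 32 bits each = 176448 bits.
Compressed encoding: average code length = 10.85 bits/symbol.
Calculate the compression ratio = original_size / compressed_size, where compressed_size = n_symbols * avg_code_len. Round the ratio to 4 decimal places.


original_size = n_symbols * orig_bits = 5514 * 32 = 176448 bits
compressed_size = n_symbols * avg_code_len = 5514 * 10.85 = 59826.9 bits
ratio = original_size / compressed_size = 176448 / 59826.9 = 2.9493

Compression ratio = 2.9493


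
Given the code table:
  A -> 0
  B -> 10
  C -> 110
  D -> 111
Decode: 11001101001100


Decoding:
110 -> C
0 -> A
110 -> C
10 -> B
0 -> A
110 -> C
0 -> A


Result: CACBACA


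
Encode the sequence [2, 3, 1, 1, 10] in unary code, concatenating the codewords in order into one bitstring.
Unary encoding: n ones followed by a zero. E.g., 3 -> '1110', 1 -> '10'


Encode each number as n ones followed by a terminating 0:
  2 -> 110 (3 bits)
  3 -> 1110 (4 bits)
  1 -> 10 (2 bits)
  1 -> 10 (2 bits)
  10 -> 11111111110 (11 bits)
Total length = 3 + 4 + 2 + 2 + 11 = 22 bits.

Unary([2, 3, 1, 1, 10]) = 1101110101011111111110 (22 bits)


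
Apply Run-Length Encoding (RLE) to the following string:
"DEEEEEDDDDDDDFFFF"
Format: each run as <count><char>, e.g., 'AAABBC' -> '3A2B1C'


Scanning runs left to right:
  i=0: run of 'D' x 1 -> '1D'
  i=1: run of 'E' x 5 -> '5E'
  i=6: run of 'D' x 7 -> '7D'
  i=13: run of 'F' x 4 -> '4F'

RLE = 1D5E7D4F


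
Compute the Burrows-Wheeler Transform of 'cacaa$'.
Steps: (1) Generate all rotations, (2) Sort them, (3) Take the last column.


Rotations (sorted):
  0: $cacaa -> last char: a
  1: a$caca -> last char: a
  2: aa$cac -> last char: c
  3: acaa$c -> last char: c
  4: caa$ca -> last char: a
  5: cacaa$ -> last char: $


BWT = aacca$


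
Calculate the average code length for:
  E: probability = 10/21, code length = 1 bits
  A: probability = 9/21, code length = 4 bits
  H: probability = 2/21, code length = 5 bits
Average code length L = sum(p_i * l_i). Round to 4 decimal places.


Weighted contributions p_i * l_i:
  E: (10/21) * 1 = 10/21
  A: (9/21) * 4 = 36/21
  H: (2/21) * 5 = 10/21
Sum = (10 + 36 + 10)/21 = 56/21

L = 56/21 = 2.6667 bits/symbol


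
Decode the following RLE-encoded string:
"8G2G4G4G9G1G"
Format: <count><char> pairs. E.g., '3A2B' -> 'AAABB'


Expanding each <count><char> pair:
  8G -> 'GGGGGGGG'
  2G -> 'GG'
  4G -> 'GGGG'
  4G -> 'GGGG'
  9G -> 'GGGGGGGGG'
  1G -> 'G'

Decoded = GGGGGGGGGGGGGGGGGGGGGGGGGGGG


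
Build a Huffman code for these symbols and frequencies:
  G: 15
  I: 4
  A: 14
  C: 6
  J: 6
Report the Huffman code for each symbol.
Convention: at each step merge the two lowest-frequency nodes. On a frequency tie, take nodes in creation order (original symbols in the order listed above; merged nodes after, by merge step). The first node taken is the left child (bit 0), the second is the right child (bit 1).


Huffman tree construction:
Step 1: Merge I(4) + C(6) = 10
Step 2: Merge J(6) + (I+C)(10) = 16
Step 3: Merge A(14) + G(15) = 29
Step 4: Merge (J+(I+C))(16) + (A+G)(29) = 45
Read each symbol's code off the tree from the root (left child = 0, right child = 1).

Codes:
  G: 11 (length 2)
  I: 010 (length 3)
  A: 10 (length 2)
  C: 011 (length 3)
  J: 00 (length 2)
Average code length: 100/45 = 2.2222 bits/symbol


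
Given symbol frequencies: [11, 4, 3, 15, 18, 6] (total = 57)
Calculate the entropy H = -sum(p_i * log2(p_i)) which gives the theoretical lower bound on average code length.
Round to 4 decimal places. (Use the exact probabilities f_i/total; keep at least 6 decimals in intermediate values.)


Per-symbol terms -p_i * log2(p_i) with p_i = f_i/57:
  p = 11/57 = 0.192982: log2(p) = -2.373458, -p*log2(p) = 0.458036
  p = 4/57 = 0.070175: log2(p) = -3.832890, -p*log2(p) = 0.268975
  p = 3/57 = 0.052632: log2(p) = -4.247928, -p*log2(p) = 0.223575
  p = 15/57 = 0.263158: log2(p) = -1.925999, -p*log2(p) = 0.506842
  p = 18/57 = 0.315789: log2(p) = -1.662965, -p*log2(p) = 0.525147
  p = 6/57 = 0.105263: log2(p) = -3.247928, -p*log2(p) = 0.341887
H = 0.458036 + 0.268975 + 0.223575 + 0.506842 + 0.525147 + 0.341887 = 2.324462

H = 2.3245 bits/symbol


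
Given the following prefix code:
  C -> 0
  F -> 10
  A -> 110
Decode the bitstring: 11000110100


Decoding step by step:
Bits 110 -> A
Bits 0 -> C
Bits 0 -> C
Bits 110 -> A
Bits 10 -> F
Bits 0 -> C


Decoded message: ACCAFC


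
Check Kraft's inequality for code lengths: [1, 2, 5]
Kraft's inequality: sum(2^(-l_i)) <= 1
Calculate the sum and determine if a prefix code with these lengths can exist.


Sum = 2^(-1) + 2^(-2) + 2^(-5)
    = 0.5 + 0.25 + 0.03125
    = 25/32 = 0.78125
Since 0.78125 <= 1, Kraft's inequality IS satisfied.
A prefix code with these lengths CAN exist.

Kraft sum = 0.78125. Satisfied.


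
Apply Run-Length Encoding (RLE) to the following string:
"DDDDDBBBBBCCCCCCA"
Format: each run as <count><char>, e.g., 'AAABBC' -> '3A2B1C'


Scanning runs left to right:
  i=0: run of 'D' x 5 -> '5D'
  i=5: run of 'B' x 5 -> '5B'
  i=10: run of 'C' x 6 -> '6C'
  i=16: run of 'A' x 1 -> '1A'

RLE = 5D5B6C1A


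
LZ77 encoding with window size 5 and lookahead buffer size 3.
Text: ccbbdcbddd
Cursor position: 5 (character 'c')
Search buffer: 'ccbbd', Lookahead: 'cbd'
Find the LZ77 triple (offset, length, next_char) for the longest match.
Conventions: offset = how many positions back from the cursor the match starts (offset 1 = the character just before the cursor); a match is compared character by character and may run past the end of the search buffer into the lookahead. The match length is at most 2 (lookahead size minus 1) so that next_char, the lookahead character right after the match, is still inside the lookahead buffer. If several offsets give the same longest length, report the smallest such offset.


Try each offset into the search buffer:
  offset=1 (pos 4, char 'd'): match length 0
  offset=2 (pos 3, char 'b'): match length 0
  offset=3 (pos 2, char 'b'): match length 0
  offset=4 (pos 1, char 'c'): match length 2
  offset=5 (pos 0, char 'c'): match length 1
Longest match has length 2 at offset 4.
next_char = character at position 5 + 2 = 7 -> 'd'

Best match: offset=4, length=2 (matching 'cb' starting at position 1)
LZ77 triple: (4, 2, 'd')


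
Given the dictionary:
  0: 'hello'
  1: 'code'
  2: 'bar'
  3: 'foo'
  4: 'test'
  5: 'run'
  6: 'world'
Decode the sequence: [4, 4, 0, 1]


Look up each index in the dictionary:
  4 -> 'test'
  4 -> 'test'
  0 -> 'hello'
  1 -> 'code'

Decoded: "test test hello code"


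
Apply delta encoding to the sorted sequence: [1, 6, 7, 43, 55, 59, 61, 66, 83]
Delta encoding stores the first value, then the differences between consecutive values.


First value: 1
Deltas:
  6 - 1 = 5
  7 - 6 = 1
  43 - 7 = 36
  55 - 43 = 12
  59 - 55 = 4
  61 - 59 = 2
  66 - 61 = 5
  83 - 66 = 17


Delta encoded: [1, 5, 1, 36, 12, 4, 2, 5, 17]


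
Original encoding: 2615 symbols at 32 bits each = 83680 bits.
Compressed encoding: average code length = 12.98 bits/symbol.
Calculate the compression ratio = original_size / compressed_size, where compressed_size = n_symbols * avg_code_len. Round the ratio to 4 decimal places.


original_size = n_symbols * orig_bits = 2615 * 32 = 83680 bits
compressed_size = n_symbols * avg_code_len = 2615 * 12.98 = 33942.7 bits
ratio = original_size / compressed_size = 83680 / 33942.7 = 2.4653

Compression ratio = 2.4653


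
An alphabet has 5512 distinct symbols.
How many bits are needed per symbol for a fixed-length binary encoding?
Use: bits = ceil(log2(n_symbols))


log2(5512) = 12.4284
Bracket: 2^12 = 4096 < 5512 <= 2^13 = 8192
So ceil(log2(5512)) = 13

bits = ceil(log2(5512)) = ceil(12.4284) = 13 bits


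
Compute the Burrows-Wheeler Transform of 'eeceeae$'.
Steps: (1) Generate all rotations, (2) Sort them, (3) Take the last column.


Rotations (sorted):
  0: $eeceeae -> last char: e
  1: ae$eecee -> last char: e
  2: ceeae$ee -> last char: e
  3: e$eeceea -> last char: a
  4: eae$eece -> last char: e
  5: eceeae$e -> last char: e
  6: eeae$eec -> last char: c
  7: eeceeae$ -> last char: $


BWT = eeeaeec$


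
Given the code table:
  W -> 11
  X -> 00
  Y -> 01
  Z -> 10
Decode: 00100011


Decoding:
00 -> X
10 -> Z
00 -> X
11 -> W


Result: XZXW


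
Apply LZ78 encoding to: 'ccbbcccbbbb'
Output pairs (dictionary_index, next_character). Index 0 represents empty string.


LZ78 encoding steps:
Dictionary: {0: ''}
Step 1: w='' (idx 0), next='c' -> output (0, 'c'), add 'c' as idx 1
Step 2: w='c' (idx 1), next='b' -> output (1, 'b'), add 'cb' as idx 2
Step 3: w='' (idx 0), next='b' -> output (0, 'b'), add 'b' as idx 3
Step 4: w='c' (idx 1), next='c' -> output (1, 'c'), add 'cc' as idx 4
Step 5: w='cb' (idx 2), next='b' -> output (2, 'b'), add 'cbb' as idx 5
Step 6: w='b' (idx 3), next='b' -> output (3, 'b'), add 'bb' as idx 6


Encoded: [(0, 'c'), (1, 'b'), (0, 'b'), (1, 'c'), (2, 'b'), (3, 'b')]


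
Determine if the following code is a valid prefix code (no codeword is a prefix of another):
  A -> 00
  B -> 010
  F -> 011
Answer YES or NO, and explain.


Checking each pair (does one codeword prefix another?):
  A='00' vs B='010': no prefix
  A='00' vs F='011': no prefix
  B='010' vs A='00': no prefix
  B='010' vs F='011': no prefix
  F='011' vs A='00': no prefix
  F='011' vs B='010': no prefix
No violation found over all pairs.

YES -- this is a valid prefix code. No codeword is a prefix of any other codeword.


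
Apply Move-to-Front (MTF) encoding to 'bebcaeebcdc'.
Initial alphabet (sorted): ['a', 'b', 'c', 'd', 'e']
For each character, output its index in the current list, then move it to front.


MTF encoding:
'b': index 1 in ['a', 'b', 'c', 'd', 'e'] -> ['b', 'a', 'c', 'd', 'e']
'e': index 4 in ['b', 'a', 'c', 'd', 'e'] -> ['e', 'b', 'a', 'c', 'd']
'b': index 1 in ['e', 'b', 'a', 'c', 'd'] -> ['b', 'e', 'a', 'c', 'd']
'c': index 3 in ['b', 'e', 'a', 'c', 'd'] -> ['c', 'b', 'e', 'a', 'd']
'a': index 3 in ['c', 'b', 'e', 'a', 'd'] -> ['a', 'c', 'b', 'e', 'd']
'e': index 3 in ['a', 'c', 'b', 'e', 'd'] -> ['e', 'a', 'c', 'b', 'd']
'e': index 0 in ['e', 'a', 'c', 'b', 'd'] -> ['e', 'a', 'c', 'b', 'd']
'b': index 3 in ['e', 'a', 'c', 'b', 'd'] -> ['b', 'e', 'a', 'c', 'd']
'c': index 3 in ['b', 'e', 'a', 'c', 'd'] -> ['c', 'b', 'e', 'a', 'd']
'd': index 4 in ['c', 'b', 'e', 'a', 'd'] -> ['d', 'c', 'b', 'e', 'a']
'c': index 1 in ['d', 'c', 'b', 'e', 'a'] -> ['c', 'd', 'b', 'e', 'a']


Output: [1, 4, 1, 3, 3, 3, 0, 3, 3, 4, 1]


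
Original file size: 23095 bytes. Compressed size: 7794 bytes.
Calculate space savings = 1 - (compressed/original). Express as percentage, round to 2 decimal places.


ratio = compressed/original = 7794/23095 = 0.337476
savings = 1 - ratio = 1 - 0.337476 = 0.662524
as a percentage: 0.662524 * 100 = 66.25%

Space savings = 1 - 7794/23095 = 66.25%


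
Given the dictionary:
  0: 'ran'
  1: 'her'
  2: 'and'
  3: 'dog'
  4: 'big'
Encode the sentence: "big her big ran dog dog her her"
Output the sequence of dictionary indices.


Look up each word in the dictionary:
  'big' -> 4
  'her' -> 1
  'big' -> 4
  'ran' -> 0
  'dog' -> 3
  'dog' -> 3
  'her' -> 1
  'her' -> 1

Encoded: [4, 1, 4, 0, 3, 3, 1, 1]
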